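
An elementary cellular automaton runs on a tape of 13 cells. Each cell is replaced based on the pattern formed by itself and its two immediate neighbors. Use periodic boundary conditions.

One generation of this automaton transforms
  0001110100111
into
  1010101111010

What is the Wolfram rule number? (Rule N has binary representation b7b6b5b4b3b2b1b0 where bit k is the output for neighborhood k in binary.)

182

position 4: 111 → 1  (bit 7 = 1)
position 5: 110 → 0  (bit 6 = 0)
position 6: 101 → 1  (bit 5 = 1)
position 0: 100 → 1  (bit 4 = 1)
position 3: 011 → 0  (bit 3 = 0)
position 7: 010 → 1  (bit 2 = 1)
position 2: 001 → 1  (bit 1 = 1)
position 1: 000 → 0  (bit 0 = 0)
bits b7..b0 = 10110110 = 182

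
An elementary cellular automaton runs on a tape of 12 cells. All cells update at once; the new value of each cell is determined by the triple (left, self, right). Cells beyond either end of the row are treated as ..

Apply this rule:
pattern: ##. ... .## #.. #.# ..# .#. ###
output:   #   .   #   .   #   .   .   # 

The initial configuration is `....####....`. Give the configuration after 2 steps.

....####....

....####....  (fixed point — unchanged through step 2)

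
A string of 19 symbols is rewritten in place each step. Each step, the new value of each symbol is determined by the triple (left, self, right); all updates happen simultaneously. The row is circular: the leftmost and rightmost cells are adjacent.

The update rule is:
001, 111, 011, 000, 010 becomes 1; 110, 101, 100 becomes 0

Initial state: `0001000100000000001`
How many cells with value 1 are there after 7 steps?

13

step 1: 0111011101111111111
step 2: 0110011001111111110
step 3: 1100110011111111100
step 4: 1001100111111111001
step 5: 0011001111111110011
step 6: 0110011111111100110
step 7: 1100111111111001100
count of 1: 13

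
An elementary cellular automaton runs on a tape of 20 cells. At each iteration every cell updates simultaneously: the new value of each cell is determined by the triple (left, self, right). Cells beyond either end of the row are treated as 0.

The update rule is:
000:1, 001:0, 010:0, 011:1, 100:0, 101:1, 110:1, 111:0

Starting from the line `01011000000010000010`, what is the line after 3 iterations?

iteration 1: 00111011111000111000
iteration 2: 10101110001010101011
iteration 3: 01011010100101010111

01011010100101010111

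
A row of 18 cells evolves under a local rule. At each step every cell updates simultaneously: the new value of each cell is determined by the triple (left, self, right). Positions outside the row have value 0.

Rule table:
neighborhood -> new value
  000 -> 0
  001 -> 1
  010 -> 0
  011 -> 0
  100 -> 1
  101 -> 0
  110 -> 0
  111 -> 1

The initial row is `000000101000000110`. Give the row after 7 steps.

000001000100001001
000010101010010110
000100000001100001
001010000010010010
010001000101101101
101010101000000000
000000000100000000

000000000100000000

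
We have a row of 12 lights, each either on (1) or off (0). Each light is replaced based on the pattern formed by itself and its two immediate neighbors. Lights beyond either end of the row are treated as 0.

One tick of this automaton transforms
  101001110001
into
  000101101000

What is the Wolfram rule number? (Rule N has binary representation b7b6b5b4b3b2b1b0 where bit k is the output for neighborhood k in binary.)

position 6: 111 → 1  (bit 7 = 1)
position 7: 110 → 0  (bit 6 = 0)
position 1: 101 → 0  (bit 5 = 0)
position 3: 100 → 1  (bit 4 = 1)
position 5: 011 → 1  (bit 3 = 1)
position 0: 010 → 0  (bit 2 = 0)
position 4: 001 → 0  (bit 1 = 0)
position 9: 000 → 0  (bit 0 = 0)
bits b7..b0 = 10011000 = 152

152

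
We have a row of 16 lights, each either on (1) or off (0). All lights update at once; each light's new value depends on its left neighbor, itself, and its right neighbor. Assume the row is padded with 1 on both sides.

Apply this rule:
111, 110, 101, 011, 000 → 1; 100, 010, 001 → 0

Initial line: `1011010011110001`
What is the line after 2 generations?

1111100011110101
1111101011111011

1111101011111011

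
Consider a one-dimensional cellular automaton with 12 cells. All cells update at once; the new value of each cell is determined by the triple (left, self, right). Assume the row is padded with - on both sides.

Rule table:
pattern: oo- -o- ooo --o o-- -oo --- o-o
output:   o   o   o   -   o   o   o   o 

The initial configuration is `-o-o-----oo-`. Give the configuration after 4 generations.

-ooooooooooo

-ooooooo-ooo
-ooooooooooo
-ooooooooooo  (fixed point — unchanged through generation 4)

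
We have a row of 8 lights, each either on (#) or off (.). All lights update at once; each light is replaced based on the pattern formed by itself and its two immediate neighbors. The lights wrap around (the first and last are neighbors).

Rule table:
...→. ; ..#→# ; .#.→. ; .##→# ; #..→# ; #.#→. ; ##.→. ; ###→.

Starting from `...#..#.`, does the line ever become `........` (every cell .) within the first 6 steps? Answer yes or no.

no

step 1: ..#.##.#
step 2: ##..#...
step 3: #.##.#.#
step 4: ..#....#
step 5: ##.#..#.
step 6: #...##..
step 6 is #...##.., still not uniform .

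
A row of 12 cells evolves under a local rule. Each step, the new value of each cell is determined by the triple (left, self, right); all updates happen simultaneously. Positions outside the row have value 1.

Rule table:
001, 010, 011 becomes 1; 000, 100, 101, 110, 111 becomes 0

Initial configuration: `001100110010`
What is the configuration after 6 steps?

011001100110
010011001100
010110011001
010100110011
010101100110
010101001100

010101001100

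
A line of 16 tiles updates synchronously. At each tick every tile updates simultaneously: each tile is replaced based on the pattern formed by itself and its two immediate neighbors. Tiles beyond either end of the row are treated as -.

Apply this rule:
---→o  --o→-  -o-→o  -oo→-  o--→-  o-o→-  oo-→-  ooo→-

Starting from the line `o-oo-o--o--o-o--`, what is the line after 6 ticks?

o----o--o--o-o-o
o-oo-o--o--o-o-o
o----o--o--o-o-o  (repeats tick 1; period 2)
tick 6: o-oo-o--o--o-o-o

o-oo-o--o--o-o-o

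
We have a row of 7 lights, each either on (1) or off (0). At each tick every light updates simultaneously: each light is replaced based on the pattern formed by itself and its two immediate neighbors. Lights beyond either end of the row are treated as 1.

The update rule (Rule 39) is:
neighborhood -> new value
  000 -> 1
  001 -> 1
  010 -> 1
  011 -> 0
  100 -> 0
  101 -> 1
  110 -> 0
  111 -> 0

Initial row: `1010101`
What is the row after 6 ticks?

0111110
1000001
0011110
0100001
1101110
0010001

0010001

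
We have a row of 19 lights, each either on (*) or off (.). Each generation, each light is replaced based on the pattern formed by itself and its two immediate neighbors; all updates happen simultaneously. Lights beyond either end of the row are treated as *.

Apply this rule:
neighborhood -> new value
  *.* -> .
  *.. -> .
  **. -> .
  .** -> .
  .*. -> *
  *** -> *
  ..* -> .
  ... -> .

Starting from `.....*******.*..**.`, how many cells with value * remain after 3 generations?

2

......*****..*.....
.......***...*.....
........*....*.....
count of *: 2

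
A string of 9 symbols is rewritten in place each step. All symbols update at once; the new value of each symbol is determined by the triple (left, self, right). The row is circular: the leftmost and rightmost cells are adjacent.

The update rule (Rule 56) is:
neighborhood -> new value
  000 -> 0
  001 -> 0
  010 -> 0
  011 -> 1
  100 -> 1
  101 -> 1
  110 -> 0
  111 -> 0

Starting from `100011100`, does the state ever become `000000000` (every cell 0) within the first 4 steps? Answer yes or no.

010010010
001001001
100100100
010010010
step 4 is 010010010, still not uniform 0

no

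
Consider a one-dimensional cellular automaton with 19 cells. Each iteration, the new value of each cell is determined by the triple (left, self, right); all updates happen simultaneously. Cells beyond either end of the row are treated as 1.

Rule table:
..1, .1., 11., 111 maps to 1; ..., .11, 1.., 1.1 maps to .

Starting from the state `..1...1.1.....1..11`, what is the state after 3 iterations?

.11.1.1.1..11.1.1.1

.11..11.1....11.1.1
..1.1.1.1...1.1.1..
.11.1.1.1..11.1.1.1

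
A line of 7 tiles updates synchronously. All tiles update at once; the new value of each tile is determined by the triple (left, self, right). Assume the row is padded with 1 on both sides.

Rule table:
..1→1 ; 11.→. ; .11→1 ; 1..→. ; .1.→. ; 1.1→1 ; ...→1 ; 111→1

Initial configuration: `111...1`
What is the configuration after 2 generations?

1..1111

11..111
1..1111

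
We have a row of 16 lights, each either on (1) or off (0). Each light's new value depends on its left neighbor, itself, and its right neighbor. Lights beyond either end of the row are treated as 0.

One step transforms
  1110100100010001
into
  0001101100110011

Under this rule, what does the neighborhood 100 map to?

At position 5 the neighborhood is 100; the next row has 0 there.

0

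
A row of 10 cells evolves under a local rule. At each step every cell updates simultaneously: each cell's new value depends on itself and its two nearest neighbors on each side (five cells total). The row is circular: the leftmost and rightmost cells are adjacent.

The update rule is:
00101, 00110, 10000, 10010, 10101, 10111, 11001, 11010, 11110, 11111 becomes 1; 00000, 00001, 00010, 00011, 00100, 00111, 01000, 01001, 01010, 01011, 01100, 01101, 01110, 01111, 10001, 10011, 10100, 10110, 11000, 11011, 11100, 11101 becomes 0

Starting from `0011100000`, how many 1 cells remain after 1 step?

0000001000
count of 1: 1

1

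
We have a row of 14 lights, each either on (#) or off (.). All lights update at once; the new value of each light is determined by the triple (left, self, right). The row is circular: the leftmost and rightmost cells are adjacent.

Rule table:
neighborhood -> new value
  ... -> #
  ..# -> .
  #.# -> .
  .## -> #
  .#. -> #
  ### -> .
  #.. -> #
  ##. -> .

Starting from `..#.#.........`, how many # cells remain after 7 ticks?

tick 1: #.#.##########
tick 2: ..#.#.........  (repeats tick 0; period 2)
tick 7: #.#.##########
count of #: 12

12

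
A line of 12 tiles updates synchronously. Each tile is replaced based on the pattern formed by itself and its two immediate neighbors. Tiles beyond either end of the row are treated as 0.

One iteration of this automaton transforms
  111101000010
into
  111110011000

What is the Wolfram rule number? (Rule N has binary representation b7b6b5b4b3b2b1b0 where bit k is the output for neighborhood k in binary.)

position 1: 111 → 1  (bit 7 = 1)
position 3: 110 → 1  (bit 6 = 1)
position 4: 101 → 1  (bit 5 = 1)
position 6: 100 → 0  (bit 4 = 0)
position 0: 011 → 1  (bit 3 = 1)
position 5: 010 → 0  (bit 2 = 0)
position 9: 001 → 0  (bit 1 = 0)
position 7: 000 → 1  (bit 0 = 1)
bits b7..b0 = 11101001 = 233

233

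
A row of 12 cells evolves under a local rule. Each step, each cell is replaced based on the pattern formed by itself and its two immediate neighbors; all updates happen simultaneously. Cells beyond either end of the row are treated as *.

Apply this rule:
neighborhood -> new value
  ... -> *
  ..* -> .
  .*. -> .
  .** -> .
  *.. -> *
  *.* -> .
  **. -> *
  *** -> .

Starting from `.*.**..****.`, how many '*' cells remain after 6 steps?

step 1: ....**....*.
step 2: ***..****...
step 3: ..**....***.
step 4: *..****...*.
step 5: **....***...
step 6: .****...***.
count of *: 7

7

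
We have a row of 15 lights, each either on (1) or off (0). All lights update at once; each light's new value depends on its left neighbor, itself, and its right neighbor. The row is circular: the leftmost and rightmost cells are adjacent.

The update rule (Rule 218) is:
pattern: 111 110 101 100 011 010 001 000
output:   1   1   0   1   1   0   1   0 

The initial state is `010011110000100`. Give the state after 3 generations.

101111111001010
001111111110000
011111111111000

011111111111000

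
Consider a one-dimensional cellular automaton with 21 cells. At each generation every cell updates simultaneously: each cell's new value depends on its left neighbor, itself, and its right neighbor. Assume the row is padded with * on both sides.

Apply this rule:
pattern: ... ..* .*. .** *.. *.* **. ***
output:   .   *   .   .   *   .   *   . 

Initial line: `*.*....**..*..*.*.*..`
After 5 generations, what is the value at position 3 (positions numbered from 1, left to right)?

*..*..*.***.**.....**
***.**....*..**...*..
..*..**..*.**.**.*.**
**.**.***...*..*.....
.*..*...**.*.**.*...*
position 3 holds .

.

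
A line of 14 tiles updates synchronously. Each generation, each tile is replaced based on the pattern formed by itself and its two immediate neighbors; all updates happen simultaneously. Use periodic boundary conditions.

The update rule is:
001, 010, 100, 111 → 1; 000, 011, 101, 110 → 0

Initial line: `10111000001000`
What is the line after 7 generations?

01100001100100

10010100011101
01110110101000
10100000101100
10110001100011
00001010010101
10011011110101
01100001100100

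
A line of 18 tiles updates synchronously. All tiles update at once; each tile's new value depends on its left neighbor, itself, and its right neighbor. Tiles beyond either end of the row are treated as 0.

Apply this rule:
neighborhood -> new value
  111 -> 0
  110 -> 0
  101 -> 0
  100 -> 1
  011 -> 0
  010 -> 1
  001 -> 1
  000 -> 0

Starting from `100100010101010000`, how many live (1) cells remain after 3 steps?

7

111110110101011000
000000000101000100
000000001101101110
count of 1: 7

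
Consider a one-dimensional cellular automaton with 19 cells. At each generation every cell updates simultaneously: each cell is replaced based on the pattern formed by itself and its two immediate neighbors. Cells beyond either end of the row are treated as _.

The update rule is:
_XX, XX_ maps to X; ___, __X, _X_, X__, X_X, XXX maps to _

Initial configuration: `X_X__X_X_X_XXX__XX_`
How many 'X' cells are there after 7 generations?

generation 1: ___________X_X__XX_
generation 2: ________________XX_
generation 3: ________________XX_  (fixed point — unchanged through generation 7)
count of X: 2

2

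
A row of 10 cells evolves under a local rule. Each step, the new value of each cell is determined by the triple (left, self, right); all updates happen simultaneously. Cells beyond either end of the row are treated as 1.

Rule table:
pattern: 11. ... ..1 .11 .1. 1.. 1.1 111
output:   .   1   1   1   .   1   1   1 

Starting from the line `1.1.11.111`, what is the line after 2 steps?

.1.11.1111
1.11.11111

1.11.11111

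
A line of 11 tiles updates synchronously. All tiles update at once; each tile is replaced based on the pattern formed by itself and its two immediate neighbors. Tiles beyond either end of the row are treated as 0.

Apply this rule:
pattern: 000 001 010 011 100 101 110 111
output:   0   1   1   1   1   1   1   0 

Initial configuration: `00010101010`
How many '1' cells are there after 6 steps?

7

00111111111
01100000001
11110000011
10011000111
11111101101
10000111111
count of 1: 7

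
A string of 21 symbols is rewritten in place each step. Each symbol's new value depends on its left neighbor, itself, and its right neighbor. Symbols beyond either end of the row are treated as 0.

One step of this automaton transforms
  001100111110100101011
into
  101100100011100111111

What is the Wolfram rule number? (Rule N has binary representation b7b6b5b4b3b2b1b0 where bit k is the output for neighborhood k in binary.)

109

position 7: 111 → 0  (bit 7 = 0)
position 3: 110 → 1  (bit 6 = 1)
position 11: 101 → 1  (bit 5 = 1)
position 4: 100 → 0  (bit 4 = 0)
position 2: 011 → 1  (bit 3 = 1)
position 12: 010 → 1  (bit 2 = 1)
position 1: 001 → 0  (bit 1 = 0)
position 0: 000 → 1  (bit 0 = 1)
bits b7..b0 = 01101101 = 109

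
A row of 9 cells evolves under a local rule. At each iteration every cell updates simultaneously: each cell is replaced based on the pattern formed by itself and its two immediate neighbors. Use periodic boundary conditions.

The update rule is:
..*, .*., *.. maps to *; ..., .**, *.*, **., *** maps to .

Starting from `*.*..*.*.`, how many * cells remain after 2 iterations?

iteration 1: *.****.*.
iteration 2: *......*.
count of *: 2

2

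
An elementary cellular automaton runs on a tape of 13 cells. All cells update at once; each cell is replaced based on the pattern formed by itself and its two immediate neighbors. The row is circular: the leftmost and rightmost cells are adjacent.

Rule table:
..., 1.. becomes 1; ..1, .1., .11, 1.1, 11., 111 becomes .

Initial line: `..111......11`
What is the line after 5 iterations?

...11111...1.

iteration 1: 1....11111...
iteration 2: .111......11.
iteration 3: ....11111...1
iteration 4: 111......11..
iteration 5: ...11111...1.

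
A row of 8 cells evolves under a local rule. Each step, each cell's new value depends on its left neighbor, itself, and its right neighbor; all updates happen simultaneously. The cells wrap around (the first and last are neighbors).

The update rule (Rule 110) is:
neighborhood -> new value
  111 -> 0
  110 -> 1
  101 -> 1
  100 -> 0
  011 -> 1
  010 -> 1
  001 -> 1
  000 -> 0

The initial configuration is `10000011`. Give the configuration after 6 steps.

00111110

10000110
10001111
10011000
10111001
11101011
00111110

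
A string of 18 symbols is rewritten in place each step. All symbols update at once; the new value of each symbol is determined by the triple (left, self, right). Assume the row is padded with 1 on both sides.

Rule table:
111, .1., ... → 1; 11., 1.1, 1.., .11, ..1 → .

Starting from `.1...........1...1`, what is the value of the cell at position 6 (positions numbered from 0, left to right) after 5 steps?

.1.111111111.1.1..
.1..1111111..1.1..
.1...11111...1.1..
.1.1..111..1.1.1..
.1.1...1...1.1.1..
position 6 holds .

.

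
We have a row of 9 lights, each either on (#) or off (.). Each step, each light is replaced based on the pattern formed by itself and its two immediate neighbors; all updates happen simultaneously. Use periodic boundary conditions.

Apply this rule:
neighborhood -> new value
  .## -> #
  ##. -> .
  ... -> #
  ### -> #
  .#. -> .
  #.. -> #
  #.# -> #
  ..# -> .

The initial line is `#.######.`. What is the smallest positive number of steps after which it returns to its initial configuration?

9

.######.#
######.#.
#####.#.#
####.#.##
###.#.###
##.#.####
#.#.#####
.#.######
#.######.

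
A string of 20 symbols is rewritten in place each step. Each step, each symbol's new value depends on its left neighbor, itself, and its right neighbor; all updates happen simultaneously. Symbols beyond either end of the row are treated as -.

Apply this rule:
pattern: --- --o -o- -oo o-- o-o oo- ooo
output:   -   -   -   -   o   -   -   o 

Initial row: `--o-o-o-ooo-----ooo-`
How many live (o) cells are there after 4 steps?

1

step 1: ---------o-o-----o-o
step 2: ------------o-------
step 3: -------------o------
step 4: --------------o-----
count of o: 1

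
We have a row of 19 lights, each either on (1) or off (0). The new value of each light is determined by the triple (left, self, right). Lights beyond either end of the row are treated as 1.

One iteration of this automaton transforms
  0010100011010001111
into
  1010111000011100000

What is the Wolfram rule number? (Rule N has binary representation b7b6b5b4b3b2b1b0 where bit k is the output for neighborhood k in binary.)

position 16: 111 → 0  (bit 7 = 0)
position 9: 110 → 0  (bit 6 = 0)
position 3: 101 → 0  (bit 5 = 0)
position 0: 100 → 1  (bit 4 = 1)
position 8: 011 → 0  (bit 3 = 0)
position 2: 010 → 1  (bit 2 = 1)
position 1: 001 → 0  (bit 1 = 0)
position 6: 000 → 1  (bit 0 = 1)
bits b7..b0 = 00010101 = 21

21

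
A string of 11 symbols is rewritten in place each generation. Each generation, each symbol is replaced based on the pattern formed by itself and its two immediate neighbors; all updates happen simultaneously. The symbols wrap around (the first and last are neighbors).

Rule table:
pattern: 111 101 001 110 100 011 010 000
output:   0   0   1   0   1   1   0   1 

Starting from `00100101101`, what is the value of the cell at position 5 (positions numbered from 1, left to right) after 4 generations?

11011001000
10010110111
01100100100
11011011011
position 5 holds 1

1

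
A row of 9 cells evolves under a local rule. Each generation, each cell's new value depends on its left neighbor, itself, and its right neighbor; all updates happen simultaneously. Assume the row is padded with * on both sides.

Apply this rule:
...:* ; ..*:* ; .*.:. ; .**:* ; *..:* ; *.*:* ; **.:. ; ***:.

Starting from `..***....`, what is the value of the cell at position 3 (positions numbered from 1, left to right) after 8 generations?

generation 1: ***..****
generation 2: ...***...
generation 3: ****..***
generation 4: ....***..
generation 5: *****..**
generation 6: .....***.
generation 7: ******..*
generation 8: ......***
position 3 holds .

.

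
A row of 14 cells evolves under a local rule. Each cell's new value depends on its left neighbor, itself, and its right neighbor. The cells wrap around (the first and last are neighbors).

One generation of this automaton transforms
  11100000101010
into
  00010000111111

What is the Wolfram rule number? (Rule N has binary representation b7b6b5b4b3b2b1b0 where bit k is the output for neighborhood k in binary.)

52

position 1: 111 → 0  (bit 7 = 0)
position 2: 110 → 0  (bit 6 = 0)
position 9: 101 → 1  (bit 5 = 1)
position 3: 100 → 1  (bit 4 = 1)
position 0: 011 → 0  (bit 3 = 0)
position 8: 010 → 1  (bit 2 = 1)
position 7: 001 → 0  (bit 1 = 0)
position 4: 000 → 0  (bit 0 = 0)
bits b7..b0 = 00110100 = 52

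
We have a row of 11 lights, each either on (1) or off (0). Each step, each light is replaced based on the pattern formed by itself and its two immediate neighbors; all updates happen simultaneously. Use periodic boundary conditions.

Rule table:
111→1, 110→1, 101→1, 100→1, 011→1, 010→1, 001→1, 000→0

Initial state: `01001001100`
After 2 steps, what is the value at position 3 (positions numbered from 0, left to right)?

step 1: 11111111110
step 2: 11111111111
position 3 holds 1

1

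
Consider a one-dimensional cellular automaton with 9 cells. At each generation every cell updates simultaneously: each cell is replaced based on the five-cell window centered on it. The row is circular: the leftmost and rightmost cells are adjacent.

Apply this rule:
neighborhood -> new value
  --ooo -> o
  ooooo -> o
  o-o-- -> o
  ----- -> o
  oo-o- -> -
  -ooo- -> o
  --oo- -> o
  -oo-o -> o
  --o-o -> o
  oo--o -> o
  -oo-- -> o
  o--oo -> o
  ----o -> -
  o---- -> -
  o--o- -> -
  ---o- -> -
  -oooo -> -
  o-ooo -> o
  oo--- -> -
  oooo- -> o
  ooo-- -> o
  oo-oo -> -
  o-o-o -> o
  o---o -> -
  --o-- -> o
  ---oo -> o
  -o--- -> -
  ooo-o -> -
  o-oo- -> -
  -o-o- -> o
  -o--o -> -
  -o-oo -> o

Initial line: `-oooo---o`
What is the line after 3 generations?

oo-oo---o
o---o--oo
o---o-ooo

o---o-ooo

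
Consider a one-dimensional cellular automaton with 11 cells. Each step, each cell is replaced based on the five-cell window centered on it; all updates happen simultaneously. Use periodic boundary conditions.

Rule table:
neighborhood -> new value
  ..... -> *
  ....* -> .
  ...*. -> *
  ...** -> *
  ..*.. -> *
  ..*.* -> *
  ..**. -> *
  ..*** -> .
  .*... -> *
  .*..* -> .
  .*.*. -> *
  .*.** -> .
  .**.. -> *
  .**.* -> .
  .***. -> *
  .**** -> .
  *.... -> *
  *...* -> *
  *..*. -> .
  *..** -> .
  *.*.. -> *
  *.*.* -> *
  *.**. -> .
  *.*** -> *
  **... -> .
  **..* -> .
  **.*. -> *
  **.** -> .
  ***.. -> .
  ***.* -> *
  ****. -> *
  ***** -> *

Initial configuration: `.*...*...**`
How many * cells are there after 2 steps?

9

step 1: **********.
step 2: *.********.
count of *: 9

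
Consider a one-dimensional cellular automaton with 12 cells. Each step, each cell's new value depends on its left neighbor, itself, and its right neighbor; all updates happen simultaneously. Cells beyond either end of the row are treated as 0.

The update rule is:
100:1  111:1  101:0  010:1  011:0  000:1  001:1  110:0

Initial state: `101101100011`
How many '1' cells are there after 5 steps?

6

100000011100
111111101011
011111001000
101110111111
100100011110
count of 1: 6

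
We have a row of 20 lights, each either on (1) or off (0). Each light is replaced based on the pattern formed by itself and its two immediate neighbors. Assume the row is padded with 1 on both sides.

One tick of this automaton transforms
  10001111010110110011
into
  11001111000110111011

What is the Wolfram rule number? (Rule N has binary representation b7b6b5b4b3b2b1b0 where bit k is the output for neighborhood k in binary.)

216

position 5: 111 → 1  (bit 7 = 1)
position 0: 110 → 1  (bit 6 = 1)
position 8: 101 → 0  (bit 5 = 0)
position 1: 100 → 1  (bit 4 = 1)
position 4: 011 → 1  (bit 3 = 1)
position 9: 010 → 0  (bit 2 = 0)
position 3: 001 → 0  (bit 1 = 0)
position 2: 000 → 0  (bit 0 = 0)
bits b7..b0 = 11011000 = 216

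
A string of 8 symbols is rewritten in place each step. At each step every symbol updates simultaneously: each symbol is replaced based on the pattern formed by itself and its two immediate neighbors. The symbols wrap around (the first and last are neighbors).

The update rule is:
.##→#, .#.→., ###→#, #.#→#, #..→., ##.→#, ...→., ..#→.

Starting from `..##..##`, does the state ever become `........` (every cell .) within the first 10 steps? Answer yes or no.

no

..##..##  (fixed point — unchanged through step 10)
step 10 is ..##..##, still not uniform .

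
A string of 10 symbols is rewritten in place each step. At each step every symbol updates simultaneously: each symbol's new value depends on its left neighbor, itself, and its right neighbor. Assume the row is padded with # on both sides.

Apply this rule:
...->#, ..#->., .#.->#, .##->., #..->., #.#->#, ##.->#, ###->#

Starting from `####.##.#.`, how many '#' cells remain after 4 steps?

9

step 1: #####.####
step 2: ######.###
step 3: #######.##
step 4: ########.#
count of #: 9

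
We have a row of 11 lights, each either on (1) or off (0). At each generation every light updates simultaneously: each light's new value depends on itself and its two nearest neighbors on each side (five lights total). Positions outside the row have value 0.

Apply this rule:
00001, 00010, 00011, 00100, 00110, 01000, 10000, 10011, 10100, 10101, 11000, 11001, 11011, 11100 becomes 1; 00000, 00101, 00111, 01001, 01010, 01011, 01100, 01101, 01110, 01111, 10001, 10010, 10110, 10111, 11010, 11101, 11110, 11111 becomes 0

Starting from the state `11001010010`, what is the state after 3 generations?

10100010011
00110110110
11101001001

11101001001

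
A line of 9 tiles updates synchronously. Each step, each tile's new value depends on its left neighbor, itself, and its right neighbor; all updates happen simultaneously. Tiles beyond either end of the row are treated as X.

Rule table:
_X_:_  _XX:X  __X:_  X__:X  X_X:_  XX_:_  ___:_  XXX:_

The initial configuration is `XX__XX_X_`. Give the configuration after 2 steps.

X____X___

__X_X____
X____X___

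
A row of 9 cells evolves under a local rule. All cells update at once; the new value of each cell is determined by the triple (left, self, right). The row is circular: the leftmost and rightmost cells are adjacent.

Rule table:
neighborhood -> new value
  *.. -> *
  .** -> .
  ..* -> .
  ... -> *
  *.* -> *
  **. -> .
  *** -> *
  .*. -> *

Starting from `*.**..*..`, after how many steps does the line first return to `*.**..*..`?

18

**..*.**.
..*.**..*
*.**..*.*
.*..*.**.
.**.**..*
*..*..*.*
.*.**.**.
.**..*..*
*..*.**.*
.*.**..*.
.**..*.**
*..*.**..
**.**..*.
..*..*.**
*.**.**..
**..*..*.
..*.**.**
*.**..*..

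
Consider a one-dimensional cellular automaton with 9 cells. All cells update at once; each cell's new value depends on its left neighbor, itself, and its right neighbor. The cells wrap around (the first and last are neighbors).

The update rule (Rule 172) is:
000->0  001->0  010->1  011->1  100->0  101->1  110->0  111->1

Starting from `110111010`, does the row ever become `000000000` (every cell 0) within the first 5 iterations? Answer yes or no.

101110111
011101111
111011110
110111101
101111011
iteration 5 is 101111011, still not uniform 0

no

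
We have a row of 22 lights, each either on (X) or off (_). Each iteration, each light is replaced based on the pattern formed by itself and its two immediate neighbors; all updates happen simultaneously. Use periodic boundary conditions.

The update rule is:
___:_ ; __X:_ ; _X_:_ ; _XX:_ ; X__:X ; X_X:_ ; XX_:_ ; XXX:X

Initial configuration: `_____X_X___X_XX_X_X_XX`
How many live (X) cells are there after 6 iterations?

2

X_______X_____________
_X_______X____________
__X_______X___________
___X_______X__________
____X_______X_________
_____X_______X________
count of X: 2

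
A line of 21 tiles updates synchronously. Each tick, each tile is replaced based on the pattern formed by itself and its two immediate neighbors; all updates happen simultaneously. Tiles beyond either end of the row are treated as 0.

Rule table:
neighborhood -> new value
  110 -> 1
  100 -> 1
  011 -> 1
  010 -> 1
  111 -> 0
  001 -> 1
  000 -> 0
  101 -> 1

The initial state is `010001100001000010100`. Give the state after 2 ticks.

101110011110111100011

tick 1: 111011110011100111110
tick 2: 101110011110111100011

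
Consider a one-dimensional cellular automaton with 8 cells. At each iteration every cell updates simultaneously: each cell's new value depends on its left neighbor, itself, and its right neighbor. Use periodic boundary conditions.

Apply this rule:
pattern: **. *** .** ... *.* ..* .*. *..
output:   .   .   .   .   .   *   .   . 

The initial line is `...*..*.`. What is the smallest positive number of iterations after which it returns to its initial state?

8

..*..*..
.*..*...
*..*....
..*....*
.*....*.
*....*..
....*..*
...*..*.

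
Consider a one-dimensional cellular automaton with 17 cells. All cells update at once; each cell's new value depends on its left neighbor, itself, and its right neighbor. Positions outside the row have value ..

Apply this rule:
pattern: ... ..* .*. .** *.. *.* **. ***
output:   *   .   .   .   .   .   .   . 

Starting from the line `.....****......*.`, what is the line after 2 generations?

****......****...
.....****......**

.....****......**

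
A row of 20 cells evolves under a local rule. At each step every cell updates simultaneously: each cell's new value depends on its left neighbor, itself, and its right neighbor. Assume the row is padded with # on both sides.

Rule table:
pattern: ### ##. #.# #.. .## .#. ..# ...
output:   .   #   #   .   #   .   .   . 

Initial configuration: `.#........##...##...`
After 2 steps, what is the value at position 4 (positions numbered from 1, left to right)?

.

#.........##...##...
#.........##...##...
position 4 holds .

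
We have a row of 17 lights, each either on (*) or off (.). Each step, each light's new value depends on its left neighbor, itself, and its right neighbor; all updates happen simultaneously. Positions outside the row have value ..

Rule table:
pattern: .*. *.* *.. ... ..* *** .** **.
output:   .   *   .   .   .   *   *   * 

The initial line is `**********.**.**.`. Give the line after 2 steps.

****************.

****************.
****************.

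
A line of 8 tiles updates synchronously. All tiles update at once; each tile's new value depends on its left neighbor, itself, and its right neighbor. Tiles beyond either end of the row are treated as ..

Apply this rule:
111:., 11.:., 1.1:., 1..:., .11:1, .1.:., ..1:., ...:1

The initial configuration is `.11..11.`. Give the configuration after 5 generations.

.1...1..
...1...1
11...1..
1..1...1
.....1..

.....1..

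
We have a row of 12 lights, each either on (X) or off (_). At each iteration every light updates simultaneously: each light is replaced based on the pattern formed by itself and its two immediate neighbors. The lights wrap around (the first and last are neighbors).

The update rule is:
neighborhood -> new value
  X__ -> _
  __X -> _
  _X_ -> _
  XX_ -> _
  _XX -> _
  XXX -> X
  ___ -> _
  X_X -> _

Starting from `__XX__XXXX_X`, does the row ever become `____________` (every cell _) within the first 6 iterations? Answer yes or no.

yes

iteration 1: _______XX___
iteration 2: ____________
all cells are _ at iteration 2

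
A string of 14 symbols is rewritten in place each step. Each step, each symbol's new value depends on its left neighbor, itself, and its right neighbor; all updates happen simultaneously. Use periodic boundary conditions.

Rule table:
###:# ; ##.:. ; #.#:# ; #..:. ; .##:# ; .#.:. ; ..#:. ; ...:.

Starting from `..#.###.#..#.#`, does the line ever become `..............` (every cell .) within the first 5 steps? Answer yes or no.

...###.#....#.
...##.#.......
...#.#........
....#.........
..............
all cells are . at step 5

yes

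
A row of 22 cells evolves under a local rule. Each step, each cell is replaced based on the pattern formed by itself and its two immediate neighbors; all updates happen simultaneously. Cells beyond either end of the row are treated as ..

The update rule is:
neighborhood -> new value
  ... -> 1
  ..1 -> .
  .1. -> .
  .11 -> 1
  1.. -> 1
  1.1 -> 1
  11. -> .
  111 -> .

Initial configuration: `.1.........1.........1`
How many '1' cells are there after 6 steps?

9

step 1: ..11111111..11111111..
step 2: 1.1.......1.1.......11
step 3: .1.111111..1.111111.1.
step 4: ..11.....1..11.....1.1
step 5: 1.1.1111..1.1.1111..1.
step 6: .1.11...1..1.11...1..1
count of 1: 9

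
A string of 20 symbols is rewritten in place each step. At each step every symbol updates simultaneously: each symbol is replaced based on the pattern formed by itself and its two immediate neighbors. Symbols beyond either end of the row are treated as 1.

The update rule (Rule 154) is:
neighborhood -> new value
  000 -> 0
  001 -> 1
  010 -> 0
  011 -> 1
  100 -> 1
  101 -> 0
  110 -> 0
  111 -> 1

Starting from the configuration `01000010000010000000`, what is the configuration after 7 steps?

00100101000101000001
11011000101000100011
10010101000101010111
01100000101000000111
01010001000100001111
00001010101010011111
10010000000001111111

10010000000001111111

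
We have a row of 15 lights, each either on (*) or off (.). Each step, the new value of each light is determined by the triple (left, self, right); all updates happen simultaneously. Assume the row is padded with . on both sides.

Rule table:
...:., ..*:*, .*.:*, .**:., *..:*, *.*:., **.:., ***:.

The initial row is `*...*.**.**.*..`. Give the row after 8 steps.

...*.....*...*.

**.**.......**.
.....*.....*..*
....***...*****
...*...*.*.....
..***.**.**....
.*.........*...
***.......***..
...*.....*...*.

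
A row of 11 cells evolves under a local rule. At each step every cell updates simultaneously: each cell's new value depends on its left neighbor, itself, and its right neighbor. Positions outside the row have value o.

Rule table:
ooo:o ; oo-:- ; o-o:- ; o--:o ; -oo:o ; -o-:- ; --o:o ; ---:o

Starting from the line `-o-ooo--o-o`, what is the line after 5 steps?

step 1: ---oo-oo--o
step 2: oooo--o-ooo
step 3: ooo-oo--ooo
step 4: oo--o-ooooo
step 5: o-oo--ooooo

o-oo--ooooo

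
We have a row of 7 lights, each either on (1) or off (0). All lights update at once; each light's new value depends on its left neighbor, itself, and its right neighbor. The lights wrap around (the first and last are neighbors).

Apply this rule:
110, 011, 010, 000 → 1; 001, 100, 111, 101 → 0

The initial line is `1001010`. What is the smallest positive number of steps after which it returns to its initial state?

1

step 1: 1001010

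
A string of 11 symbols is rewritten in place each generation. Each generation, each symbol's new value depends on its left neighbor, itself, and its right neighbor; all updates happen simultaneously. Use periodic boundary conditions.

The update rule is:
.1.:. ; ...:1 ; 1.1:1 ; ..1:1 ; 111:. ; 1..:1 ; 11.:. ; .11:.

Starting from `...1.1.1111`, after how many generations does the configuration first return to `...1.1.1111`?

generation 1: 111.1.1....
generation 2: ...1.1.1111

2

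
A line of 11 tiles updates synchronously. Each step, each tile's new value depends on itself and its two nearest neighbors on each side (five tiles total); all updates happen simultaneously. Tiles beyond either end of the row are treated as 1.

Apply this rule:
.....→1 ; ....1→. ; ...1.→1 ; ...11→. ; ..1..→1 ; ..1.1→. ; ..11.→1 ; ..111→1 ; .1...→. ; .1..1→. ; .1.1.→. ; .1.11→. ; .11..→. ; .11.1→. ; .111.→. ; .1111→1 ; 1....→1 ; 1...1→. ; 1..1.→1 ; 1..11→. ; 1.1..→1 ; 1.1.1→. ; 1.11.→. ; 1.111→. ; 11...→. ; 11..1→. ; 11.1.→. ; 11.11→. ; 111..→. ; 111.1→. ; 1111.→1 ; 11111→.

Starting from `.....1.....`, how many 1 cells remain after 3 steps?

8

step 1: .11.11.11..
step 2: ...........
step 3: .11111111..
count of 1: 8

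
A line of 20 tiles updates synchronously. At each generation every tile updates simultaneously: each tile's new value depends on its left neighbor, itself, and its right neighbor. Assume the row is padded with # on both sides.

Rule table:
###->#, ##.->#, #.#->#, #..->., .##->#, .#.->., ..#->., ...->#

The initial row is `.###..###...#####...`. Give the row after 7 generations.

####..###.#.#####.#.
####..####.#######.#
####..##############
####..##############  (fixed point — unchanged through generation 7)

####..##############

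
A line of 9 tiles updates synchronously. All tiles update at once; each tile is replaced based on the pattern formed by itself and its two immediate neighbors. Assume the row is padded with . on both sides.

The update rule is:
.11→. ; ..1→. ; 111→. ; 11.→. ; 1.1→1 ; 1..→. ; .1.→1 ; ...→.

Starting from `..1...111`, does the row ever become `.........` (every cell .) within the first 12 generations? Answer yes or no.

no

..1......
..1......  (fixed point — unchanged through generation 12)
generation 12 is ..1......, still not uniform .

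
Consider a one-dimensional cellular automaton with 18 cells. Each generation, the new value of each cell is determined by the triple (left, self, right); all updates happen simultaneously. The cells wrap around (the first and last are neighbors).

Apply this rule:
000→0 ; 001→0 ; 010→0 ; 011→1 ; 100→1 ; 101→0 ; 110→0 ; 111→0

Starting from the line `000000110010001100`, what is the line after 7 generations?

000010000000001001

000000101001001010
000000000100100001
100000000010010000
010000000001001000
001000000000100100
000100000000010010
000010000000001001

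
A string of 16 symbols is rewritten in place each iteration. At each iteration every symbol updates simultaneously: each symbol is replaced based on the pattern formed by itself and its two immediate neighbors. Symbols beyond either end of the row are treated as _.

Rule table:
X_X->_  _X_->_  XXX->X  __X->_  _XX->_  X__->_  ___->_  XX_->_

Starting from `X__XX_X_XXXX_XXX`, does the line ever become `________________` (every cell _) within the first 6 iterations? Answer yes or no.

yes

iteration 1: _________XX___X_
iteration 2: ________________
all cells are _ at iteration 2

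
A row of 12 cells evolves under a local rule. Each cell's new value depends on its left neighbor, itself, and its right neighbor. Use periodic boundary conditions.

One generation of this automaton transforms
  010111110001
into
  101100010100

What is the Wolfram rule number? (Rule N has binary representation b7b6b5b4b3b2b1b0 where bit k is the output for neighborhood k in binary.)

105

position 4: 111 → 0  (bit 7 = 0)
position 7: 110 → 1  (bit 6 = 1)
position 0: 101 → 1  (bit 5 = 1)
position 8: 100 → 0  (bit 4 = 0)
position 3: 011 → 1  (bit 3 = 1)
position 1: 010 → 0  (bit 2 = 0)
position 10: 001 → 0  (bit 1 = 0)
position 9: 000 → 1  (bit 0 = 1)
bits b7..b0 = 01101001 = 105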